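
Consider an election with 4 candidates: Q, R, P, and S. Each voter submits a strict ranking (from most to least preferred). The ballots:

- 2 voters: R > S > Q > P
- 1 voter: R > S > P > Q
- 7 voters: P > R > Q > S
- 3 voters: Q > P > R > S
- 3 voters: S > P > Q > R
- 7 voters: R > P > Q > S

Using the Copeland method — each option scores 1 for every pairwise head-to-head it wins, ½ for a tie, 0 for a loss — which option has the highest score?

P

Q: beats S; loses to R and P → score 1.
R: beats Q and S; loses to P → score 2.
P: beats Q, R, and S → score 3.
S: loses to Q, R, and P → score 0.
P has the best pairwise record.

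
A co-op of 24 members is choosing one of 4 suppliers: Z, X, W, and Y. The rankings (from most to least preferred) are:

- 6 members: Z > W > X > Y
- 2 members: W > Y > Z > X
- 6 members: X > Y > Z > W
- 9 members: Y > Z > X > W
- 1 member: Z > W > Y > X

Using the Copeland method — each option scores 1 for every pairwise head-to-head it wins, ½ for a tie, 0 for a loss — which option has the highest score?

Z: beats X and W; loses to Y → score 2.
X: beats W; ties Y; loses to Z → score 1.5.
W: loses to Z, X, and Y → score 0.
Y: beats Z and W; ties X → score 2.5.
Y has the best pairwise record.

Y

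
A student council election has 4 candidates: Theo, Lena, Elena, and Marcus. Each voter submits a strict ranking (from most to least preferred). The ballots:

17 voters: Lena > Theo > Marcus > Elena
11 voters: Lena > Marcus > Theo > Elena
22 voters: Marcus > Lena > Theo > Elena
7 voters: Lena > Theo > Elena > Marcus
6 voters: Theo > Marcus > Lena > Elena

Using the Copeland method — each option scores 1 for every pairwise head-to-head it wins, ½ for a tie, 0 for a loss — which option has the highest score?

Lena

Theo: beats Elena; loses to Lena and Marcus → score 1.
Lena: beats Theo, Elena, and Marcus → score 3.
Elena: loses to Theo, Lena, and Marcus → score 0.
Marcus: beats Theo and Elena; loses to Lena → score 2.
Lena has the best pairwise record.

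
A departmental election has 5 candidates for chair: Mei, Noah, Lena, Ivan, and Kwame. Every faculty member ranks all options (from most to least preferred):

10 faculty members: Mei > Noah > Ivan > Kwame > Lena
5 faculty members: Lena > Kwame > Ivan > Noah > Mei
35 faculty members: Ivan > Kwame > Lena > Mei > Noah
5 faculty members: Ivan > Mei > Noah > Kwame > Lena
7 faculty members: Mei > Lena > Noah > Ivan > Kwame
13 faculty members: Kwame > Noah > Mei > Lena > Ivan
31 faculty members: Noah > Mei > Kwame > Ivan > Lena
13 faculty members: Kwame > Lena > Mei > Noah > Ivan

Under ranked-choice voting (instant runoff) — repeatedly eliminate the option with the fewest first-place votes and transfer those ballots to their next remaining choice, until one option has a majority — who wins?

Noah

Round 1: Mei 17, Noah 31, Lena 5, Ivan 40, Kwame 26. Eliminate Lena.
Round 2: Mei 17, Noah 31, Ivan 40, Kwame 31. Eliminate Mei.
Round 3: Noah 48, Ivan 40, Kwame 31. Eliminate Kwame.
Round 4: Noah 74, Ivan 45. Noah has a majority.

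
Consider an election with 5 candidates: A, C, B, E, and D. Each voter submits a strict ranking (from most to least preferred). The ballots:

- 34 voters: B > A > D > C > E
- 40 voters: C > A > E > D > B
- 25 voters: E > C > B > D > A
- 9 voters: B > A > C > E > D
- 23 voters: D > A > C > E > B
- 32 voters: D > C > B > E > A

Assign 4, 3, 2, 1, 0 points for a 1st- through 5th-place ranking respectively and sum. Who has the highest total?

A: 34·3 + 40·3 + 25·0 + 9·3 + 23·3 + 32·0 = 318
C: 34·1 + 40·4 + 25·3 + 9·2 + 23·2 + 32·3 = 429
B: 34·4 + 40·0 + 25·2 + 9·4 + 23·0 + 32·2 = 286
E: 34·0 + 40·2 + 25·4 + 9·1 + 23·1 + 32·1 = 244
D: 34·2 + 40·1 + 25·1 + 9·0 + 23·4 + 32·4 = 353
C has the highest Borda score (429).

C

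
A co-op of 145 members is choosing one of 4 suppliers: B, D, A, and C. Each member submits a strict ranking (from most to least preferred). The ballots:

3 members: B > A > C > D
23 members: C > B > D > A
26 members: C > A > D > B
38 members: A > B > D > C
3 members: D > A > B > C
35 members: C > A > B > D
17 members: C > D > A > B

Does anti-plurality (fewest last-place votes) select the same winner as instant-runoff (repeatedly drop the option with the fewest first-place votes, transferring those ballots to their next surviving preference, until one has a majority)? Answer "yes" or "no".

Anti-plurality — last-place votes: B 43, D 38, A 23, C 41. Winner: A.
Instant-runoff — R1 B 3, D 3, A 38, C 101 (C winner). Winner: C.
The two methods disagree.

no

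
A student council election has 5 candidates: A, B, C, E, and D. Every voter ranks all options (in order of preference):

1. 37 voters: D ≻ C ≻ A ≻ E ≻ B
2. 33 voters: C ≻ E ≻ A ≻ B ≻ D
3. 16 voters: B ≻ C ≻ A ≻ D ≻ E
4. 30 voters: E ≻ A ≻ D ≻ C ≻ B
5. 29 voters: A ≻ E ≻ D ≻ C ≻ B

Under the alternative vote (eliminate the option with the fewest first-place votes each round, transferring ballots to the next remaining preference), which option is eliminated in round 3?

Round 1: A 29, B 16, C 33, E 30, D 37. Eliminate B.
Round 2: A 29, C 49, E 30, D 37. Eliminate A.
Round 3: C 49, E 59, D 37. Eliminate D.

D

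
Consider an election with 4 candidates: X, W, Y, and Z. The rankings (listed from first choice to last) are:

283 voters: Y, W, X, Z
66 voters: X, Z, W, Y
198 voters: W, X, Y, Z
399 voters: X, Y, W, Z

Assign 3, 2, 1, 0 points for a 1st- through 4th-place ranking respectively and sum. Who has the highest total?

X

X: 283·1 + 66·3 + 198·2 + 399·3 = 2074
W: 283·2 + 66·1 + 198·3 + 399·1 = 1625
Y: 283·3 + 66·0 + 198·1 + 399·2 = 1845
Z: 283·0 + 66·2 + 198·0 + 399·0 = 132
X has the highest Borda score (2074).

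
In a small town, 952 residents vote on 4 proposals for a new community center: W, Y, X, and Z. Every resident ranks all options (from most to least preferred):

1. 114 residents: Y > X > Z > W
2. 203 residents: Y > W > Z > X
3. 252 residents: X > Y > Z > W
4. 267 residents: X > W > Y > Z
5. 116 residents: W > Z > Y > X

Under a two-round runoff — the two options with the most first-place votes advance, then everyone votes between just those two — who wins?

X

Round 1 first-place votes: W 116, Y 317, X 519, Z 0.
X and Y advance.
Runoff: X is preferred to Y by 519 voters; Y by 433.
X wins the runoff.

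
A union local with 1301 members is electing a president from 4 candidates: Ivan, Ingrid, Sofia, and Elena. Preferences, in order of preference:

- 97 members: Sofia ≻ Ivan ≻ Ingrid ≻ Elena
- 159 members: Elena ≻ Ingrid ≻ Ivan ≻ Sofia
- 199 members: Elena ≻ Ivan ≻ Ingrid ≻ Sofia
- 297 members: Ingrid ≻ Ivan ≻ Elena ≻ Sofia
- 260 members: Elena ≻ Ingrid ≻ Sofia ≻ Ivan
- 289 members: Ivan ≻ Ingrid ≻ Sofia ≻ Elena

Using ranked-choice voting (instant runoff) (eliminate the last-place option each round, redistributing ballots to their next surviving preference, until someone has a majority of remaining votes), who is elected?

Ivan

Round 1: Ivan 289, Ingrid 297, Sofia 97, Elena 618. Eliminate Sofia.
Round 2: Ivan 386, Ingrid 297, Elena 618. Eliminate Ingrid.
Round 3: Ivan 683, Elena 618. Ivan has a majority.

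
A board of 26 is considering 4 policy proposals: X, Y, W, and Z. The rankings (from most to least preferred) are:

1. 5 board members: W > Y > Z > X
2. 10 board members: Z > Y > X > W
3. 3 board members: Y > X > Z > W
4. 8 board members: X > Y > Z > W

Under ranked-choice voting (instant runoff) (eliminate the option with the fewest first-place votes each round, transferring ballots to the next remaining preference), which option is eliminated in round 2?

W

Round 1: X 8, Y 3, W 5, Z 10. Eliminate Y.
Round 2: X 11, W 5, Z 10. Eliminate W.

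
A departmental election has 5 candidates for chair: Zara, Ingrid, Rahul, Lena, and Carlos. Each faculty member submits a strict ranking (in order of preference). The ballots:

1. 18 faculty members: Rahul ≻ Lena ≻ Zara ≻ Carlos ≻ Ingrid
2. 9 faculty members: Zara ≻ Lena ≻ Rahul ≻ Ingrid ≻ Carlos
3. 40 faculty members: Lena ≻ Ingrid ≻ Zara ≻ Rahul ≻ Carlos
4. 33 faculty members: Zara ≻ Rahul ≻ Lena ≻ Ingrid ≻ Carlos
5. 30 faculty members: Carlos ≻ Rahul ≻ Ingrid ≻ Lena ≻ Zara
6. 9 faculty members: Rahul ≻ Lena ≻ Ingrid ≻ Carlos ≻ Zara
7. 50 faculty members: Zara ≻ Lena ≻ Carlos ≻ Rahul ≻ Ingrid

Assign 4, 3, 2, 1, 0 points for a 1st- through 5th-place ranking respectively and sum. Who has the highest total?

Zara: 18·2 + 9·4 + 40·2 + 33·4 + 30·0 + 9·0 + 50·4 = 484
Ingrid: 18·0 + 9·1 + 40·3 + 33·1 + 30·2 + 9·2 + 50·0 = 240
Rahul: 18·4 + 9·2 + 40·1 + 33·3 + 30·3 + 9·4 + 50·1 = 405
Lena: 18·3 + 9·3 + 40·4 + 33·2 + 30·1 + 9·3 + 50·3 = 514
Carlos: 18·1 + 9·0 + 40·0 + 33·0 + 30·4 + 9·1 + 50·2 = 247
Lena has the highest Borda score (514).

Lena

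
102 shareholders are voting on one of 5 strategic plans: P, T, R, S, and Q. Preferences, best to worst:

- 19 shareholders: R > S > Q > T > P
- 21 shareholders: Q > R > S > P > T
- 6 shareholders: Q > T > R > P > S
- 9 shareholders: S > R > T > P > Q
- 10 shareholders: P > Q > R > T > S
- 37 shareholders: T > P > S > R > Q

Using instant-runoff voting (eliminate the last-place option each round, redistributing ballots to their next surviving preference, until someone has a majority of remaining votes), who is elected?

Round 1: P 10, T 37, R 19, S 9, Q 27. Eliminate S.
Round 2: P 10, T 37, R 28, Q 27. Eliminate P.
Round 3: T 37, R 28, Q 37. Eliminate R.
Round 4: T 46, Q 56. Q has a majority.

Q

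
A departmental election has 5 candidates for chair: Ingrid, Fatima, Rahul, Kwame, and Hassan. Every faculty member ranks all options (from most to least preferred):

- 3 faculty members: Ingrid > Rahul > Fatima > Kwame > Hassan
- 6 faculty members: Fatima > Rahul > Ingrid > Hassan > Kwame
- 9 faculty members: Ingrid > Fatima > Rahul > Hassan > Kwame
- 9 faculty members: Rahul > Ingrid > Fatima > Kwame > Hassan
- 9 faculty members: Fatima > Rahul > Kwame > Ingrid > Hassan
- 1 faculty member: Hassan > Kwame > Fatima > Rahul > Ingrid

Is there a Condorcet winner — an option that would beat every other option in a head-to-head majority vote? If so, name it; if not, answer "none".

Checking pairwise contests:
Rahul beats Ingrid 25–12.
Ingrid beats Fatima 21–16.
Fatima beats Rahul 25–12.
Ingrid beats Kwame 27–10.
Ingrid beats Hassan 36–1.
Every option loses at least one head-to-head, so there is no Condorcet winner.

none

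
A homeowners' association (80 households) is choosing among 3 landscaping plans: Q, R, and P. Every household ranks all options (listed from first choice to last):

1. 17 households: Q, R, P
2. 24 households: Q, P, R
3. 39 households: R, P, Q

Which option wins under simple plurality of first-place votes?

Q

First-place votes: Q 41, R 39, P 0.
Q has the most first-place votes.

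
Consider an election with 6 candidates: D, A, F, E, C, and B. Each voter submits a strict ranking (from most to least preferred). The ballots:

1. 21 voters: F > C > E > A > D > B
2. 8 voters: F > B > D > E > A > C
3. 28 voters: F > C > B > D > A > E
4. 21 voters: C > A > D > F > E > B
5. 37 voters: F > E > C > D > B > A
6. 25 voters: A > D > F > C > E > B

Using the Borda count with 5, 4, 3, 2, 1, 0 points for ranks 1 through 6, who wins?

F

D: 21·1 + 8·3 + 28·2 + 21·3 + 37·2 + 25·4 = 338
A: 21·2 + 8·1 + 28·1 + 21·4 + 37·0 + 25·5 = 287
F: 21·5 + 8·5 + 28·5 + 21·2 + 37·5 + 25·3 = 587
E: 21·3 + 8·2 + 28·0 + 21·1 + 37·4 + 25·1 = 273
C: 21·4 + 8·0 + 28·4 + 21·5 + 37·3 + 25·2 = 462
B: 21·0 + 8·4 + 28·3 + 21·0 + 37·1 + 25·0 = 153
F has the highest Borda score (587).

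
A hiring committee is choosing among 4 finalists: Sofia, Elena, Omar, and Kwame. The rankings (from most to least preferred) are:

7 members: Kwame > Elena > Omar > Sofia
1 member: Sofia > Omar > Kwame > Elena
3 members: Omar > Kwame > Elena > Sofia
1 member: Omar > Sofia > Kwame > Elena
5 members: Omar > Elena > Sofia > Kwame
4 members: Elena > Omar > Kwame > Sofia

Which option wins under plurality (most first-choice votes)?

Omar

First-place votes: Sofia 1, Elena 4, Omar 9, Kwame 7.
Omar has the most first-place votes.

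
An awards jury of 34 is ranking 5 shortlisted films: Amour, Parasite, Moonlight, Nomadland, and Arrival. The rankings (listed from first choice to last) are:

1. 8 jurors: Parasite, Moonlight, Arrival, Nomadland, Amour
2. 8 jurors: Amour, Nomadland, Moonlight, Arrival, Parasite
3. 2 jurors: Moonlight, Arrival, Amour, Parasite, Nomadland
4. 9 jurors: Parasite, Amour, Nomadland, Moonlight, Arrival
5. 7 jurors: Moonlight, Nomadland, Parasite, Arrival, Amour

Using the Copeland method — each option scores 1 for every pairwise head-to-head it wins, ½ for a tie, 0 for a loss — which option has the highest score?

Amour: beats Nomadland; ties Moonlight and Arrival; loses to Parasite → score 2.
Parasite: beats Amour, Nomadland, and Arrival; ties Moonlight → score 3.5.
Moonlight: beats Arrival; ties Amour, Parasite, and Nomadland → score 2.5.
Nomadland: beats Arrival; ties Moonlight; loses to Amour and Parasite → score 1.5.
Arrival: ties Amour; loses to Parasite, Moonlight, and Nomadland → score 0.5.
Parasite has the best pairwise record.

Parasite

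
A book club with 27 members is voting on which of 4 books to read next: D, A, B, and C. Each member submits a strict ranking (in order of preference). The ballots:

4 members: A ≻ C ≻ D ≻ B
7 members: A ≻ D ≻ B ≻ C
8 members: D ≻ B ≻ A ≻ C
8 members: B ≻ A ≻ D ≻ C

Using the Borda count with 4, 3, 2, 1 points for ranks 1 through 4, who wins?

D: 4·2 + 7·3 + 8·4 + 8·2 = 77
A: 4·4 + 7·4 + 8·2 + 8·3 = 84
B: 4·1 + 7·2 + 8·3 + 8·4 = 74
C: 4·3 + 7·1 + 8·1 + 8·1 = 35
A has the highest Borda score (84).

A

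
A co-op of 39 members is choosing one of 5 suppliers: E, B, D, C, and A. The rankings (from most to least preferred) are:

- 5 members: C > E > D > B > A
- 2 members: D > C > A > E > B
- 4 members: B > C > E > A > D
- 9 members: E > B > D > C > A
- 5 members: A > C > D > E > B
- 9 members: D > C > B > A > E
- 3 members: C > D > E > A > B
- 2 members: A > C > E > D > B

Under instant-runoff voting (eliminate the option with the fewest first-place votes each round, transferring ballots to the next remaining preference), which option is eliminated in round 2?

Round 1: E 9, B 4, D 11, C 8, A 7. Eliminate B.
Round 2: E 9, D 11, C 12, A 7. Eliminate A.

A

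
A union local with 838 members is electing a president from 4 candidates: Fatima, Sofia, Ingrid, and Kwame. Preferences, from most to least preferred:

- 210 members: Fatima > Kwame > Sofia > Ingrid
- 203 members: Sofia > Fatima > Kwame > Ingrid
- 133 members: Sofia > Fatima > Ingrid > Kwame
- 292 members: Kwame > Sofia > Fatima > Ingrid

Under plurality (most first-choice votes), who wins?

Sofia

First-place votes: Fatima 210, Sofia 336, Ingrid 0, Kwame 292.
Sofia has the most first-place votes.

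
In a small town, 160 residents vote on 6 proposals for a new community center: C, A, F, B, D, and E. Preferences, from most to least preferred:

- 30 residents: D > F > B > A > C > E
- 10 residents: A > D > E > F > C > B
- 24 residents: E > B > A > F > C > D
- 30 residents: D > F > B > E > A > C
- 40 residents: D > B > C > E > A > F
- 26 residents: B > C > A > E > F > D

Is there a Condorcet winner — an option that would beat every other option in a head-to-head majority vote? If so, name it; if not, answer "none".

D vs C: 110–50 for D.
D vs A: 100–60 for D.
D vs F: 110–50 for D.
D vs B: 110–50 for D.
D vs E: 110–50 for D.
D beats every other option head-to-head.

D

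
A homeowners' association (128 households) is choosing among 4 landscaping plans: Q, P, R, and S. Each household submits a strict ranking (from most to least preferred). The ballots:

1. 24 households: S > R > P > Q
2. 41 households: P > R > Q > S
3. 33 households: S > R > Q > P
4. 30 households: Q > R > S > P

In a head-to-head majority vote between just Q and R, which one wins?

Voters preferring Q to R: 30; preferring R to Q: 98.
R wins the head-to-head.

R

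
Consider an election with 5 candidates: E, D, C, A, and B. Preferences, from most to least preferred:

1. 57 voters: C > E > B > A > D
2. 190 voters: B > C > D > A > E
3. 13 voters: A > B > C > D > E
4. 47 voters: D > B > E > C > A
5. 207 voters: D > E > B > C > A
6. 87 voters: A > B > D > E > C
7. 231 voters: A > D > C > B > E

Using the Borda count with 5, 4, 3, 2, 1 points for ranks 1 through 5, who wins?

D

E: 57·4 + 190·1 + 13·1 + 47·3 + 207·4 + 87·2 + 231·1 = 1805
D: 57·1 + 190·3 + 13·2 + 47·5 + 207·5 + 87·3 + 231·4 = 3108
C: 57·5 + 190·4 + 13·3 + 47·2 + 207·2 + 87·1 + 231·3 = 2372
A: 57·2 + 190·2 + 13·5 + 47·1 + 207·1 + 87·5 + 231·5 = 2403
B: 57·3 + 190·5 + 13·4 + 47·4 + 207·3 + 87·4 + 231·2 = 2792
D has the highest Borda score (3108).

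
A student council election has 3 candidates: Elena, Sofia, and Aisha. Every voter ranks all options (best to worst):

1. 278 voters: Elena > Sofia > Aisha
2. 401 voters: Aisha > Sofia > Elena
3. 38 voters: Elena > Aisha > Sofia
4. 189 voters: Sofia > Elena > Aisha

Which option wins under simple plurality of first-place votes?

First-place votes: Elena 316, Sofia 189, Aisha 401.
Aisha has the most first-place votes.

Aisha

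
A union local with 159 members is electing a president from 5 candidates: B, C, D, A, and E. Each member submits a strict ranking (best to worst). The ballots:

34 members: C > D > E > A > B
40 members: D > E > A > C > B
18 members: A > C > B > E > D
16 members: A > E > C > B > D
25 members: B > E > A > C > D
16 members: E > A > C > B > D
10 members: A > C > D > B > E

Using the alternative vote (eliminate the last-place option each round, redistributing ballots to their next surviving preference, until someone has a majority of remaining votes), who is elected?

Round 1: B 25, C 34, D 40, A 44, E 16. Eliminate E.
Round 2: B 25, C 34, D 40, A 60. Eliminate B.
Round 3: C 34, D 40, A 85. A has a majority.

A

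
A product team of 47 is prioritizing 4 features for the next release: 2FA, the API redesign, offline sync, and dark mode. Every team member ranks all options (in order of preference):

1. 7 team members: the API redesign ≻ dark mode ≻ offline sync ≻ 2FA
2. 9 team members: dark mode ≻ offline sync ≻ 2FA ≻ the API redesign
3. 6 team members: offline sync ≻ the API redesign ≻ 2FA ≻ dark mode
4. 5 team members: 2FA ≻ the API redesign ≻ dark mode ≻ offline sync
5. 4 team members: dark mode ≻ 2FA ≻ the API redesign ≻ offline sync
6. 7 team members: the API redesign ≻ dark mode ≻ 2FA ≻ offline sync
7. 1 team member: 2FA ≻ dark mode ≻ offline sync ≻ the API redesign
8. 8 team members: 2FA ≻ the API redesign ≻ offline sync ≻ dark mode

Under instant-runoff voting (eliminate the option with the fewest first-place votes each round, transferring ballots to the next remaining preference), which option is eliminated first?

offline sync

Round 1: 2FA 14, the API redesign 14, offline sync 6, dark mode 13. Eliminate offline sync.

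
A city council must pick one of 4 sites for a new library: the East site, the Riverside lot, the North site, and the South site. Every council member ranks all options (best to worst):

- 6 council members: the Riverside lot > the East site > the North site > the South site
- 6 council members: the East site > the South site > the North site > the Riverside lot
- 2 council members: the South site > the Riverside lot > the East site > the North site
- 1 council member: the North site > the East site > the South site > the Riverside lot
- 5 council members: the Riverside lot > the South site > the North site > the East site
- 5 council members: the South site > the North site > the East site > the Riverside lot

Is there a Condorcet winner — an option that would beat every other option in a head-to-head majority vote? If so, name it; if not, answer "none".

none

Checking pairwise contests:
the Riverside lot beats the East site 13–12.
the South site beats the Riverside lot 14–11.
the East site beats the North site 14–11.
the East site beats the South site 13–12.
Every option loses at least one head-to-head, so there is no Condorcet winner.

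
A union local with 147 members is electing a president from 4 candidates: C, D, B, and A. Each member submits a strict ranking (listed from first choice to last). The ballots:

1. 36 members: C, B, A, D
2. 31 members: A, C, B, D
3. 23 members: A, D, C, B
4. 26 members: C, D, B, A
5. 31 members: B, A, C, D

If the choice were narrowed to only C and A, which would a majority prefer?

Voters preferring C to A: 62; preferring A to C: 85.
A wins the head-to-head.

A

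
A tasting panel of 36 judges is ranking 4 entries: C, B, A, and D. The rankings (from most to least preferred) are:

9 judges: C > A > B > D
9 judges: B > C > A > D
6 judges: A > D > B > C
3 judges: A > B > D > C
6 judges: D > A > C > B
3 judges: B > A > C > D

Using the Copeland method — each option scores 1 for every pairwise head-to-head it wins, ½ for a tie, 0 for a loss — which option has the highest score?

A

C: beats D; ties A; loses to B → score 1.5.
B: beats C and D; loses to A → score 2.
A: beats B and D; ties C → score 2.5.
D: loses to C, B, and A → score 0.
A has the best pairwise record.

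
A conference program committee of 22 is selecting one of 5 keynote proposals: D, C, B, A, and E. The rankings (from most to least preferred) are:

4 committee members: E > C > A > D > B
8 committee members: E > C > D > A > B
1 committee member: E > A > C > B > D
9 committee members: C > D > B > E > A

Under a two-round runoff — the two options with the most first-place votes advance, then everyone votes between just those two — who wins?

Round 1 first-place votes: D 0, C 9, B 0, A 0, E 13.
E and C advance.
Runoff: E is preferred to C by 13 voters; C by 9.
E wins the runoff.

E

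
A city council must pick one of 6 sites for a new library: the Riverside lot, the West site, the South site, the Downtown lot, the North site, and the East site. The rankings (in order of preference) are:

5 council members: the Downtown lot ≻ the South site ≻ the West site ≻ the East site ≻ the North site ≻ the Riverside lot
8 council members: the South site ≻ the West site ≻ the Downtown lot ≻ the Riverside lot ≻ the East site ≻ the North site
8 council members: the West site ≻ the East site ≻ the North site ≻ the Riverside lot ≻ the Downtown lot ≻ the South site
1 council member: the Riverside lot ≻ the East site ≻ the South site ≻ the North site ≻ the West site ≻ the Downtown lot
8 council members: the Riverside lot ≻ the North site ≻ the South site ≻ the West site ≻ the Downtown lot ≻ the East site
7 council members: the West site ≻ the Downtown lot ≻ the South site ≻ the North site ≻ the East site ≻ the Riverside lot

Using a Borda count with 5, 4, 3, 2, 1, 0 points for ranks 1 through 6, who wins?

the Riverside lot: 5·0 + 8·2 + 8·2 + 1·5 + 8·5 + 7·0 = 77
the West site: 5·3 + 8·4 + 8·5 + 1·1 + 8·2 + 7·5 = 139
the South site: 5·4 + 8·5 + 8·0 + 1·3 + 8·3 + 7·3 = 108
the Downtown lot: 5·5 + 8·3 + 8·1 + 1·0 + 8·1 + 7·4 = 93
the North site: 5·1 + 8·0 + 8·3 + 1·2 + 8·4 + 7·2 = 77
the East site: 5·2 + 8·1 + 8·4 + 1·4 + 8·0 + 7·1 = 61
the West site has the highest Borda score (139).

the West site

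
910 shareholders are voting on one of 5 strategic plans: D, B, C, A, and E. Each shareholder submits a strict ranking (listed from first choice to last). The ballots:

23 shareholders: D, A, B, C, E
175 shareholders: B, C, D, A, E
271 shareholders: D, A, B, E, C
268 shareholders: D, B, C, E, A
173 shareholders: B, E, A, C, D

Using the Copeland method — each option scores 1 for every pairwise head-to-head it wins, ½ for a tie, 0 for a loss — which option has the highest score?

D

D: beats B, C, A, and E → score 4.
B: beats C, A, and E; loses to D → score 3.
C: beats E; loses to D, B, and A → score 1.
A: beats C and E; loses to D and B → score 2.
E: loses to D, B, C, and A → score 0.
D has the best pairwise record.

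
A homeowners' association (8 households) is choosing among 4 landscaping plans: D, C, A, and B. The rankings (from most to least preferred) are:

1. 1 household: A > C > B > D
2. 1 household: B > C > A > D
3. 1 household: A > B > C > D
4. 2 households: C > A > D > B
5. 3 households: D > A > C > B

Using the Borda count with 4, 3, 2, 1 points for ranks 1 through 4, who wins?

A

D: 1·1 + 1·1 + 1·1 + 2·2 + 3·4 = 19
C: 1·3 + 1·3 + 1·2 + 2·4 + 3·2 = 22
A: 1·4 + 1·2 + 1·4 + 2·3 + 3·3 = 25
B: 1·2 + 1·4 + 1·3 + 2·1 + 3·1 = 14
A has the highest Borda score (25).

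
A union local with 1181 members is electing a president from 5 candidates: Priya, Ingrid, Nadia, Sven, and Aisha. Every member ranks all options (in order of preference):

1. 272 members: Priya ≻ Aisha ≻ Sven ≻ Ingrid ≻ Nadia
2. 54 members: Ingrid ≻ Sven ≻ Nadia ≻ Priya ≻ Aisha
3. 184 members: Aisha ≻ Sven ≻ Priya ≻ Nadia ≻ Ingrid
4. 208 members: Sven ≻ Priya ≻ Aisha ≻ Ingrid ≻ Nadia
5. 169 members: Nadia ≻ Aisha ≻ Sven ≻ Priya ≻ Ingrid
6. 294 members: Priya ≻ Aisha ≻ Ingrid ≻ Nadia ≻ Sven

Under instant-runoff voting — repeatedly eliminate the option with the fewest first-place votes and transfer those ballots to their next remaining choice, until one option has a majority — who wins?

Priya

Round 1: Priya 566, Ingrid 54, Nadia 169, Sven 208, Aisha 184. Eliminate Ingrid.
Round 2: Priya 566, Nadia 169, Sven 262, Aisha 184. Eliminate Nadia.
Round 3: Priya 566, Sven 262, Aisha 353. Eliminate Sven.
Round 4: Priya 828, Aisha 353. Priya has a majority.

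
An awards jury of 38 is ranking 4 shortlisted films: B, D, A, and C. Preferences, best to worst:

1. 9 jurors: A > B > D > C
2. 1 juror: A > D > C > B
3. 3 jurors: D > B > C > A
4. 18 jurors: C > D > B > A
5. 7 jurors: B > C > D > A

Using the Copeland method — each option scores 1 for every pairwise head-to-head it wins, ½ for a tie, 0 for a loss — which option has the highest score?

B: beats A; ties C; loses to D → score 1.5.
D: beats B and A; loses to C → score 2.
A: loses to B, D, and C → score 0.
C: beats D and A; ties B → score 2.5.
C has the best pairwise record.

C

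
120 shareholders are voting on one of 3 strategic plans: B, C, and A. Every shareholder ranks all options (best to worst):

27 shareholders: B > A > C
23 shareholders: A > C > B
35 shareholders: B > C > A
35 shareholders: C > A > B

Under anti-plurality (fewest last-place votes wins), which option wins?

C

Last-place votes: B 58, C 27, A 35.
C is ranked last by the fewest voters, so C wins.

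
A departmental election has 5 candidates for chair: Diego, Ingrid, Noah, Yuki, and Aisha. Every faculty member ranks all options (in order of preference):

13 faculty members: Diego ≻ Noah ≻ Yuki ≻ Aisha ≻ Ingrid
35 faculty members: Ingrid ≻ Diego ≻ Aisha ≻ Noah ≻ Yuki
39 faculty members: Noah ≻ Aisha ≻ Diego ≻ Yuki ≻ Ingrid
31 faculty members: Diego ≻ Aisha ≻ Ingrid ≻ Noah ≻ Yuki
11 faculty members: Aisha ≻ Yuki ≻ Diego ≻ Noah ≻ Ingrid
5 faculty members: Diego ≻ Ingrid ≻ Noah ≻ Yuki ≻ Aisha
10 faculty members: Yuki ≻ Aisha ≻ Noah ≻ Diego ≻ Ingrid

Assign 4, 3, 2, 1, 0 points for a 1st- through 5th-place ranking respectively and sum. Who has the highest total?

Diego: 13·4 + 35·3 + 39·2 + 31·4 + 11·2 + 5·4 + 10·1 = 411
Ingrid: 13·0 + 35·4 + 39·0 + 31·2 + 11·0 + 5·3 + 10·0 = 217
Noah: 13·3 + 35·1 + 39·4 + 31·1 + 11·1 + 5·2 + 10·2 = 302
Yuki: 13·2 + 35·0 + 39·1 + 31·0 + 11·3 + 5·1 + 10·4 = 143
Aisha: 13·1 + 35·2 + 39·3 + 31·3 + 11·4 + 5·0 + 10·3 = 367
Diego has the highest Borda score (411).

Diego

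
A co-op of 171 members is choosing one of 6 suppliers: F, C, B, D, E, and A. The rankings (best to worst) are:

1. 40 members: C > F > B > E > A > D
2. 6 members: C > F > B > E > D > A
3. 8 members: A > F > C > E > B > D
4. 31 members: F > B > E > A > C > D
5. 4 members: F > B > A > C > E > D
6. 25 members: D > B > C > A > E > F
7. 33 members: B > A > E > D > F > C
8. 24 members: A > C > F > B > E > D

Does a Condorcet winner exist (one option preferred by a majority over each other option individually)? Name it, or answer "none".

Checking pairwise contests:
C beats F 95–76.
B beats C 93–78.
F beats B 113–58.
F beats D 113–58.
F beats E 113–58.
B beats A 139–32.
Every option loses at least one head-to-head, so there is no Condorcet winner.

none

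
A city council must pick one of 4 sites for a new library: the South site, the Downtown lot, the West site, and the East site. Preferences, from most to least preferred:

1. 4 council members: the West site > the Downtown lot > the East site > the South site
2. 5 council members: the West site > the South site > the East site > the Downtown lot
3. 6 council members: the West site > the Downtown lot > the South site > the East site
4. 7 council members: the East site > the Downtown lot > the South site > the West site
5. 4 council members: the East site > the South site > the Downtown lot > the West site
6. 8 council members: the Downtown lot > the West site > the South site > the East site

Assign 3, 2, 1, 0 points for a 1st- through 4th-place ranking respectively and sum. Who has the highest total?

the South site: 4·0 + 5·2 + 6·1 + 7·1 + 4·2 + 8·1 = 39
the Downtown lot: 4·2 + 5·0 + 6·2 + 7·2 + 4·1 + 8·3 = 62
the West site: 4·3 + 5·3 + 6·3 + 7·0 + 4·0 + 8·2 = 61
the East site: 4·1 + 5·1 + 6·0 + 7·3 + 4·3 + 8·0 = 42
the Downtown lot has the highest Borda score (62).

the Downtown lot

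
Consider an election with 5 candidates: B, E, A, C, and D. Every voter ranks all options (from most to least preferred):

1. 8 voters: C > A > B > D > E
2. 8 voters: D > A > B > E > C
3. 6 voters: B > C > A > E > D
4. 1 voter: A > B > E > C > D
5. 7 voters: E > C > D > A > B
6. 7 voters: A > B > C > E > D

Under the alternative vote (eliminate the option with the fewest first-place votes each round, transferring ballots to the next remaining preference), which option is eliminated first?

B

Round 1: B 6, E 7, A 8, C 8, D 8. Eliminate B.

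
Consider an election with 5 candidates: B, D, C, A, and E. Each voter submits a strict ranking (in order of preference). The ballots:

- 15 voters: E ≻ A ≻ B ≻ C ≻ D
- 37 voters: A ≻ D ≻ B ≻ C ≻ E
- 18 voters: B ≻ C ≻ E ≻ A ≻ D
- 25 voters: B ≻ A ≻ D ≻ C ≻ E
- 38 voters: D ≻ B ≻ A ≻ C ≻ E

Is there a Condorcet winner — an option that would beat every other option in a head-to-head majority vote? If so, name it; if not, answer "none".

Checking pairwise contests:
D beats B 75–58.
A beats D 95–38.
B beats C 133–0.
B beats A 81–52.
B beats E 118–15.
Every option loses at least one head-to-head, so there is no Condorcet winner.

none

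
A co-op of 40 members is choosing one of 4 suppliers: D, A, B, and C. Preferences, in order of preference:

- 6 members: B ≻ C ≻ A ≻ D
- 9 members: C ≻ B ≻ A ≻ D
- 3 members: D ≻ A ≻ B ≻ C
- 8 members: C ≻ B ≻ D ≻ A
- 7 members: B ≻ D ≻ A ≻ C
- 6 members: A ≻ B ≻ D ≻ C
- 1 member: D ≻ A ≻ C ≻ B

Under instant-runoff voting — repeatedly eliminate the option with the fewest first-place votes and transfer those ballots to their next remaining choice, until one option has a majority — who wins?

Round 1: D 4, A 6, B 13, C 17. Eliminate D.
Round 2: A 10, B 13, C 17. Eliminate A.
Round 3: B 22, C 18. B has a majority.

B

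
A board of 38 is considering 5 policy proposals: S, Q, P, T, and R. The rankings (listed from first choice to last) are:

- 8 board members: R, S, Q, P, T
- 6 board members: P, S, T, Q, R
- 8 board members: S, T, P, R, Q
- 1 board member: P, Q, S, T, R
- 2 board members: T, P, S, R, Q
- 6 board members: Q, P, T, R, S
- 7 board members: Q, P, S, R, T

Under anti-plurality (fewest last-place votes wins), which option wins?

P

Last-place votes: S 6, Q 10, P 0, T 15, R 7.
P is ranked last by the fewest voters, so P wins.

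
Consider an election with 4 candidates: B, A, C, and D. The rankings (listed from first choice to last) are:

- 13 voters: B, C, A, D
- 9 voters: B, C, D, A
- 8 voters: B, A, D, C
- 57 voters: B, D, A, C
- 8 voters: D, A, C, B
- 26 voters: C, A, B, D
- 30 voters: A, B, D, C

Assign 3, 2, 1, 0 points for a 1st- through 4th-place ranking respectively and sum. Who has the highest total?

B

B: 13·3 + 9·3 + 8·3 + 57·3 + 8·0 + 26·1 + 30·2 = 347
A: 13·1 + 9·0 + 8·2 + 57·1 + 8·2 + 26·2 + 30·3 = 244
C: 13·2 + 9·2 + 8·0 + 57·0 + 8·1 + 26·3 + 30·0 = 130
D: 13·0 + 9·1 + 8·1 + 57·2 + 8·3 + 26·0 + 30·1 = 185
B has the highest Borda score (347).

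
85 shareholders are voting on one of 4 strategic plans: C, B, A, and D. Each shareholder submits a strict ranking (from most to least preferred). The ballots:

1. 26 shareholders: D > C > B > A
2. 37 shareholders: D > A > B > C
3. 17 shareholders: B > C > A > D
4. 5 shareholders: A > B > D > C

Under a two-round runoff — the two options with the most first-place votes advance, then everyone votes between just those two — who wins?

Round 1 first-place votes: C 0, B 17, A 5, D 63.
D and B advance.
Runoff: D is preferred to B by 63 voters; B by 22.
D wins the runoff.

D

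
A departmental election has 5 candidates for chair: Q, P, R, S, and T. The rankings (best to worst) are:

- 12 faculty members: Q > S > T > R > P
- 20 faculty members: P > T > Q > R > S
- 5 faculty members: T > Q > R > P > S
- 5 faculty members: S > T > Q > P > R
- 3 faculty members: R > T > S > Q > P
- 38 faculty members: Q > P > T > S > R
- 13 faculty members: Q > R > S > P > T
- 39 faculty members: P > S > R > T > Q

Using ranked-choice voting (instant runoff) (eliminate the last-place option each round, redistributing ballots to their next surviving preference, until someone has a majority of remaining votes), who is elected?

Q

Round 1: Q 63, P 59, R 3, S 5, T 5. Eliminate R.
Round 2: Q 63, P 59, S 5, T 8. Eliminate S.
Round 3: Q 63, P 59, T 13. Eliminate T.
Round 4: Q 76, P 59. Q has a majority.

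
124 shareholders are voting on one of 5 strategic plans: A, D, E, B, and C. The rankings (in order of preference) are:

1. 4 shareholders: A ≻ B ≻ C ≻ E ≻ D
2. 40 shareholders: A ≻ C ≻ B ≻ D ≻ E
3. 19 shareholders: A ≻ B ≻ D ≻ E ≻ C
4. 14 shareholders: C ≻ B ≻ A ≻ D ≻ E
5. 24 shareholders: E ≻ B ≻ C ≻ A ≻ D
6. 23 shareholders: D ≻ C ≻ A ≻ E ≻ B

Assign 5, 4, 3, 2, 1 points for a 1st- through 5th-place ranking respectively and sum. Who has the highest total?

A

A: 4·5 + 40·5 + 19·5 + 14·3 + 24·2 + 23·3 = 474
D: 4·1 + 40·2 + 19·3 + 14·2 + 24·1 + 23·5 = 308
E: 4·2 + 40·1 + 19·2 + 14·1 + 24·5 + 23·2 = 266
B: 4·4 + 40·3 + 19·4 + 14·4 + 24·4 + 23·1 = 387
C: 4·3 + 40·4 + 19·1 + 14·5 + 24·3 + 23·4 = 425
A has the highest Borda score (474).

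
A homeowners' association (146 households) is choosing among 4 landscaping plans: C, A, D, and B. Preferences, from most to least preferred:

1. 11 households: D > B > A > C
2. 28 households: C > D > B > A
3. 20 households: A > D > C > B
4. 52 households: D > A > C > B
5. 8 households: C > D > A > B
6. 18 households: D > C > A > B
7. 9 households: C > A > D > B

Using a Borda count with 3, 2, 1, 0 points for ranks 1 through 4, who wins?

D

C: 11·0 + 28·3 + 20·1 + 52·1 + 8·3 + 18·2 + 9·3 = 243
A: 11·1 + 28·0 + 20·3 + 52·2 + 8·1 + 18·1 + 9·2 = 219
D: 11·3 + 28·2 + 20·2 + 52·3 + 8·2 + 18·3 + 9·1 = 364
B: 11·2 + 28·1 + 20·0 + 52·0 + 8·0 + 18·0 + 9·0 = 50
D has the highest Borda score (364).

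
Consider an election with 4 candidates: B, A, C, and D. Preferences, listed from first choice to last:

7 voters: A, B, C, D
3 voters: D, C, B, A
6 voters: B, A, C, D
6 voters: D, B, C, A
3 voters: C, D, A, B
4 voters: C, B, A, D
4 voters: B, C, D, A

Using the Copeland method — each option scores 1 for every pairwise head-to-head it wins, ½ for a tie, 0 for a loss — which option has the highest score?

B: beats A, C, and D → score 3.
A: beats D; loses to B and C → score 1.
C: beats A and D; loses to B → score 2.
D: loses to B, A, and C → score 0.
B has the best pairwise record.

B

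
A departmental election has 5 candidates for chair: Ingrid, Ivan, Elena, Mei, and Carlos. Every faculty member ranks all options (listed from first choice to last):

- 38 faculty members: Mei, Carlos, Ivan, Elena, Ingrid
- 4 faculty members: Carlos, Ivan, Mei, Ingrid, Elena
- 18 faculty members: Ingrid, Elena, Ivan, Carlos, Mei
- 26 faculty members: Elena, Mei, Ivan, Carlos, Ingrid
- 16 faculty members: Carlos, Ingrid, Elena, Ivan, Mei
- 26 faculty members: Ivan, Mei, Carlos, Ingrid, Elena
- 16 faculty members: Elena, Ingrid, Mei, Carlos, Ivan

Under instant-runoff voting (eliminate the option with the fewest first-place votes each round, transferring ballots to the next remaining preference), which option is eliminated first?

Round 1: Ingrid 18, Ivan 26, Elena 42, Mei 38, Carlos 20. Eliminate Ingrid.

Ingrid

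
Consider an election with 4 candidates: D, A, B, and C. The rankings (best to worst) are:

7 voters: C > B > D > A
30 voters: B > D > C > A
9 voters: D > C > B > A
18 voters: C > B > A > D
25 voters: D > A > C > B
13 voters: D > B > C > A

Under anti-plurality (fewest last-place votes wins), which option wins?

Last-place votes: D 18, A 59, B 25, C 0.
C is ranked last by the fewest voters, so C wins.

C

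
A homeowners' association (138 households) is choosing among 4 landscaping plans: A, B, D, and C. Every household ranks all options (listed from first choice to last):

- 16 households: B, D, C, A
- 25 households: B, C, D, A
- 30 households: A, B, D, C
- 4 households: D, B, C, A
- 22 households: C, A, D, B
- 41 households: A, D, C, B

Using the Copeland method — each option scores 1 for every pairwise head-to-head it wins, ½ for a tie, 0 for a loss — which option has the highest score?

A

A: beats B, D, and C → score 3.
B: beats D and C; loses to A → score 2.
D: beats C; loses to A and B → score 1.
C: loses to A, B, and D → score 0.
A has the best pairwise record.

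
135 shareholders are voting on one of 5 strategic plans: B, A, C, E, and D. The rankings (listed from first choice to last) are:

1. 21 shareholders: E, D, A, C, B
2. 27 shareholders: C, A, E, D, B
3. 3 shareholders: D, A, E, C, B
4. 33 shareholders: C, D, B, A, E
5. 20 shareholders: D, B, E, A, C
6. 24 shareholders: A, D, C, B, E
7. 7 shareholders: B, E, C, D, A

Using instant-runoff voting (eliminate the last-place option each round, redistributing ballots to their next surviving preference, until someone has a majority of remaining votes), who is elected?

Round 1: B 7, A 24, C 60, E 21, D 23. Eliminate B.
Round 2: A 24, C 60, E 28, D 23. Eliminate D.
Round 3: A 27, C 60, E 48. Eliminate A.
Round 4: C 84, E 51. C has a majority.

C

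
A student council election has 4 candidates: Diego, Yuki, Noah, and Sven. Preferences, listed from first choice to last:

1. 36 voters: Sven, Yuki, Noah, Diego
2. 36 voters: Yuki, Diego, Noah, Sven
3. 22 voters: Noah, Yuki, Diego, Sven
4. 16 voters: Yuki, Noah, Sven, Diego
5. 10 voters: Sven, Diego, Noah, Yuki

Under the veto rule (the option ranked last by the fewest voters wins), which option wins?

Last-place votes: Diego 52, Yuki 10, Noah 0, Sven 58.
Noah is ranked last by the fewest voters, so Noah wins.

Noah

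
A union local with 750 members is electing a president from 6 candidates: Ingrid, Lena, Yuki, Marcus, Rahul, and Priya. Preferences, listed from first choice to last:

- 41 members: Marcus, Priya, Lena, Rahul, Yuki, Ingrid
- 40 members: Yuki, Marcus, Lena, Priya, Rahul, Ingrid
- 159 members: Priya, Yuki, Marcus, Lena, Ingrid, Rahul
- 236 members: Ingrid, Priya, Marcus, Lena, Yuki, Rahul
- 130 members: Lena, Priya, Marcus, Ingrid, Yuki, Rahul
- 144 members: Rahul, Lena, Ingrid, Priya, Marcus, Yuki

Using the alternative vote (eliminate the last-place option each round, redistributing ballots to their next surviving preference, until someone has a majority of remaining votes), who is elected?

Round 1: Ingrid 236, Lena 130, Yuki 40, Marcus 41, Rahul 144, Priya 159. Eliminate Yuki.
Round 2: Ingrid 236, Lena 130, Marcus 81, Rahul 144, Priya 159. Eliminate Marcus.
Round 3: Ingrid 236, Lena 170, Rahul 144, Priya 200. Eliminate Rahul.
Round 4: Ingrid 236, Lena 314, Priya 200. Eliminate Priya.
Round 5: Ingrid 236, Lena 514. Lena has a majority.

Lena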